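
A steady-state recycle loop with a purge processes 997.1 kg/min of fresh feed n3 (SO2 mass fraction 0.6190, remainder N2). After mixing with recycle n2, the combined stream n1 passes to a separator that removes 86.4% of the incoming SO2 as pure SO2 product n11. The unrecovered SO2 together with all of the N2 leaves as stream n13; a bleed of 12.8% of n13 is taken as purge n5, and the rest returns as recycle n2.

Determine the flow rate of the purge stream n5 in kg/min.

N2 enters only via n3 and leaves only via the purge: 997.1×0.381 = 0.128×(N2 in n13), and the separator passes all N2, so N2 in n1 = N2 in n13 = 2967.9 kg/min.
SO2 in n1: m_A = 997.1×0.619 + (1−0.128)·(1−0.864)·m_A, so m_A = 617.2/0.8814 = 700.25 kg/min.
n13 = (1−0.864)×700.25 + 2967.9 = 3063.2 kg/min.
Purge n5 = 0.128×3063.2 = 392.09 kg/min.

392.1 kg/min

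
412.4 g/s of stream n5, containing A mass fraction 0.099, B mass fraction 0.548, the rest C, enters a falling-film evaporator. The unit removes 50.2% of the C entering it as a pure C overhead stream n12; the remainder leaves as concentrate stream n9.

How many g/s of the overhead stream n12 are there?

C entering = 412.4×0.353 = 145.58 g/s; overhead removed = 0.502×145.58 = 73.08 g/s.

73.08 g/s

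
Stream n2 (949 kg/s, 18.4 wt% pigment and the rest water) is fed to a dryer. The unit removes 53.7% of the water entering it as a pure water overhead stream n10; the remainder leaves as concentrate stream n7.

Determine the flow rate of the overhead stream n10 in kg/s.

water entering = 949×0.816 = 774.38 kg/s; overhead removed = 0.537×774.38 = 415.84 kg/s.

415.8 kg/s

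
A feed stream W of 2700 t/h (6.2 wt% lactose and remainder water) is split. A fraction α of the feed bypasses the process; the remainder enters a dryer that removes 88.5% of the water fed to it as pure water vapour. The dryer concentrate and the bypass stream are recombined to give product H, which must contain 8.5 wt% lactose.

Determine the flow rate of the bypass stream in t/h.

All 2700×0.062 = 167.4 t/h of lactose reaches H, so H = 167.4/0.085 = 1969.4 t/h and vapour = 730.59 t/h.
The evaporator receives (1−α)·2700 of feed at 0.938 water and removes 0.885 of that water:
0.885×0.938×(1−α)×2700 = 730.59
(1−α) = 730.59/2241.4 = 0.3260;  α = 0.6740.
Bypass flow = 0.6740×2700 = 1819.9 t/h.

1820 t/h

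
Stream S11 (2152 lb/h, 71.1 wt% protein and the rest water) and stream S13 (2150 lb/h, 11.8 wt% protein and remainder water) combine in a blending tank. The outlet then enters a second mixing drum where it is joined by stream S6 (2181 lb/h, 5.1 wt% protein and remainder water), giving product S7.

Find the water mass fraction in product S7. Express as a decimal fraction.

Overall, product flow = 6483 lb/h.
water in = 2152×0.289 + 2150×0.882 + 2181×0.949 = 4588 lb/h.
water fraction in S7 = 0.708.

0.708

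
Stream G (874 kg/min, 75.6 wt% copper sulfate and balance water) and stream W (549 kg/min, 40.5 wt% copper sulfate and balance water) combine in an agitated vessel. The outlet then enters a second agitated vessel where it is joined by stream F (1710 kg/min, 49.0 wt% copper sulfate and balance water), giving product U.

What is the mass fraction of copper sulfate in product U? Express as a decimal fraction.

Overall, product flow = 3133 kg/min.
copper sulfate in = 874×0.756 + 549×0.405 + 1710×0.490 = 1721 kg/min.
copper sulfate fraction in U = 0.5493.

0.5493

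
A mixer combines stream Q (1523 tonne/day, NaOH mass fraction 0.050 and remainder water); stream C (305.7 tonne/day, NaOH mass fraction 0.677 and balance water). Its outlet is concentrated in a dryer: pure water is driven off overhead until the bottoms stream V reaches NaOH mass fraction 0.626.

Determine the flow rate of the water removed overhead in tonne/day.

NaOH entering = 1523×0.050 + 305.7×0.677 = 283.11 tonne/day.
All NaOH reports to V, so V = 283.11/0.626 = 452.25 tonne/day.
Total feed = 1828.7 tonne/day; overhead = 1828.7 − 452.25 = 1376.4 tonne/day.

1376 tonne/day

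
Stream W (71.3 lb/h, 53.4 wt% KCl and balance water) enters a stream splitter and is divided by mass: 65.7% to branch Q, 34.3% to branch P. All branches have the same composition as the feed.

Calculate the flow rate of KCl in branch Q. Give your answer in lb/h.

Branch Q total = 0.657×71.3 = 46.844 lb/h.
KCl in Q = 0.534×46.844 = 25.015 lb/h.

25.01 lb/h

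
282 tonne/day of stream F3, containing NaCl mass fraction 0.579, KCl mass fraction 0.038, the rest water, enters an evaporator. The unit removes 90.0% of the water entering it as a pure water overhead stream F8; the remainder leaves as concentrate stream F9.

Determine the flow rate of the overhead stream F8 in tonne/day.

water entering = 282×0.383 = 108.01 tonne/day; overhead removed = 0.900×108.01 = 97.205 tonne/day.

97.21 tonne/day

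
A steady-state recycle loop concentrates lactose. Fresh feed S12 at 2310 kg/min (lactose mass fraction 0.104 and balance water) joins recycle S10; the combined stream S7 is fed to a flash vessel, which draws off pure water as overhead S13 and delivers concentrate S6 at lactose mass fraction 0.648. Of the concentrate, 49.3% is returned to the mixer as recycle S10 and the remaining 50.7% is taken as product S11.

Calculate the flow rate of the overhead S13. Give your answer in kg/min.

Overall lactose balance (none leaves overhead): lactose in fresh feed = lactose in product, i.e. 2310×0.104 = (1−0.493)·S6·0.648.
S6 = 240.24/(0.648×0.507) = 731.24 kg/min.
Recycle S10 = 0.493×731.24 = 360.5 kg/min.
Combined feed S7 = 2310 + 360.5 = 2670.5 kg/min.
Overhead S13 = S7 − S6 = 2670.5 − 731.24 = 1939.3 kg/min.

1939 kg/min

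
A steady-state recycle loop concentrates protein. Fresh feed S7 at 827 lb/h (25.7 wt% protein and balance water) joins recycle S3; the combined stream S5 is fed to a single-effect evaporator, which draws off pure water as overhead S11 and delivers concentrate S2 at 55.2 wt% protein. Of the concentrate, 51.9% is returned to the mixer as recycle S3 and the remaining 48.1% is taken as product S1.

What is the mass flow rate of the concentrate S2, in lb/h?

Overall protein balance (none leaves overhead): protein in fresh feed = protein in product, i.e. 827×0.257 = (1−0.519)·S2·0.552.
S2 = 212.54/(0.552×0.481) = 800.49 lb/h.

800.5 lb/h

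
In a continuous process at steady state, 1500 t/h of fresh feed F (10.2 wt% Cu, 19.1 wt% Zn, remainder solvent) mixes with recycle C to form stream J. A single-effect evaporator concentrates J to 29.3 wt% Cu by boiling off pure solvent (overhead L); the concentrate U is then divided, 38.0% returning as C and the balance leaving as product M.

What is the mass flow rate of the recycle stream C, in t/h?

320 t/h

Overall Cu balance (none leaves overhead): Cu in fresh feed = Cu in product, i.e. 1500×0.102 = (1−0.380)·U·0.293.
U = 153/(0.293×0.620) = 842.23 t/h.
Recycle C = 0.380×842.23 = 320.05 t/h.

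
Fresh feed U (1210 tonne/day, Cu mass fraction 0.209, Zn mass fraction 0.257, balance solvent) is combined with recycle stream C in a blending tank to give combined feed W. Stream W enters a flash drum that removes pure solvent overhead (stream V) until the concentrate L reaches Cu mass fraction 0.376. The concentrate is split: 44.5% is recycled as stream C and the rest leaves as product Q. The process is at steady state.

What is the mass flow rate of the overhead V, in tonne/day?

Overall Cu balance (none leaves overhead): Cu in fresh feed = Cu in product, i.e. 1210×0.209 = (1−0.445)·L·0.376.
L = 252.89/(0.376×0.555) = 1211.9 tonne/day.
Recycle C = 0.445×1211.9 = 539.28 tonne/day.
Combined feed W = 1210 + 539.28 = 1749.3 tonne/day.
Overhead V = W − L = 1749.3 − 1211.9 = 537.42 tonne/day.

537.4 tonne/day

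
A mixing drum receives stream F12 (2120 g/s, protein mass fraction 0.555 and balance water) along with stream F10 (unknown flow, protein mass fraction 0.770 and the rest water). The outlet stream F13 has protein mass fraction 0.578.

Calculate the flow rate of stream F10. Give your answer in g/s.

Let F10 be the unknown flow. Total out = 2120 + F10.
protein balance: 1176.6 + 0.770·F10 = 0.578·(2120 + F10)
(0.770 − 0.578)·F10 = 0.578×2120 − 1176.6 = 48.76
F10 = 48.76 / 0.192 = 253.96 g/s

254 g/s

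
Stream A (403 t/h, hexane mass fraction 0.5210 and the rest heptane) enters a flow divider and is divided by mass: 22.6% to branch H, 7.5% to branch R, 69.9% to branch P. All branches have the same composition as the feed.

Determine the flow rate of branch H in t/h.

91.08 t/h

Branch H flow = 0.226×403 = 91.078 t/h.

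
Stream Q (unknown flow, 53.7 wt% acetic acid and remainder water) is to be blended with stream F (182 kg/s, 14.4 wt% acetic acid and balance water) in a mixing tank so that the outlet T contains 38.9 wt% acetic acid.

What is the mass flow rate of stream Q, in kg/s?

Let Q be the unknown flow. Total out = 182 + Q.
acetic acid balance: 26.208 + 0.537·Q = 0.389·(182 + Q)
(0.537 − 0.389)·Q = 0.389×182 − 26.208 = 44.59
Q = 44.59 / 0.148 = 301.28 kg/s

301.3 kg/s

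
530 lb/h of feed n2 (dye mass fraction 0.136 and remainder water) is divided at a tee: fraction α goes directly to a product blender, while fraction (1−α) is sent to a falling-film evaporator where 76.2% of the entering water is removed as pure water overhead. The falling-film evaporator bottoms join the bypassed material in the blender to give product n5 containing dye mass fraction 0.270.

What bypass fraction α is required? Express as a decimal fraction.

All 530×0.136 = 72.08 lb/h of dye reaches n5, so n5 = 72.08/0.270 = 266.96 lb/h and vapour = 263.04 lb/h.
The evaporator receives (1−α)·530 of feed at 0.864 water and removes 0.762 of that water:
0.762×0.864×(1−α)×530 = 263.04
(1−α) = 263.04/348.94 = 0.7538;  α = 0.2462.

0.246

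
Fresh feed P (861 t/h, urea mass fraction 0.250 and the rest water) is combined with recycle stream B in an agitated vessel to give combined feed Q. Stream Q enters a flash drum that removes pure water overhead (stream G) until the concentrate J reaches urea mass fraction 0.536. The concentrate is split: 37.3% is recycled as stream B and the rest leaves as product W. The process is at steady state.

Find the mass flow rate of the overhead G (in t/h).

459.4 t/h

Overall urea balance (none leaves overhead): urea in fresh feed = urea in product, i.e. 861×0.250 = (1−0.373)·J·0.536.
J = 215.25/(0.536×0.627) = 640.49 t/h.
Recycle B = 0.373×640.49 = 238.9 t/h.
Combined feed Q = 861 + 238.9 = 1099.9 t/h.
Overhead G = Q − J = 1099.9 − 640.49 = 459.41 t/h.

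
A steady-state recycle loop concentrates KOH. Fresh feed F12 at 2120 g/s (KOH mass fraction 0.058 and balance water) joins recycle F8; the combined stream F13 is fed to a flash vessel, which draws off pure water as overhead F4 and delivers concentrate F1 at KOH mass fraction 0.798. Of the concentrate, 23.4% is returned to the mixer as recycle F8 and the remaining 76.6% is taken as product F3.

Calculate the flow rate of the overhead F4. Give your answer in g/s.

Overall KOH balance (none leaves overhead): KOH in fresh feed = KOH in product, i.e. 2120×0.058 = (1−0.234)·F1·0.798.
F1 = 122.96/(0.798×0.766) = 201.16 g/s.
Recycle F8 = 0.234×201.16 = 47.07 g/s.
Combined feed F13 = 2120 + 47.07 = 2167.1 g/s.
Overhead F4 = F13 − F1 = 2167.1 − 201.16 = 1965.9 g/s.

1966 g/s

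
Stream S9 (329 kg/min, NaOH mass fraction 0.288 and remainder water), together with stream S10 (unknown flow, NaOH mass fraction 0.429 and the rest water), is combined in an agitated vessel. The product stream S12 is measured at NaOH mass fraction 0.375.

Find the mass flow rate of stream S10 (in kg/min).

Let S10 be the unknown flow. Total out = 329 + S10.
NaOH balance: 94.752 + 0.429·S10 = 0.375·(329 + S10)
(0.429 − 0.375)·S10 = 0.375×329 − 94.752 = 28.623
S10 = 28.623 / 0.054 = 530.06 kg/min

530.1 kg/min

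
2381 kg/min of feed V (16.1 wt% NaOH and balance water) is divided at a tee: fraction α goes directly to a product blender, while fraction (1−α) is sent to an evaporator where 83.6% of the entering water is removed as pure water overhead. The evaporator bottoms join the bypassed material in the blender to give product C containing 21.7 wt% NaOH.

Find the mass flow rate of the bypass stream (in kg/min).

1505 kg/min

All 2381×0.161 = 383.34 kg/min of NaOH reaches C, so C = 383.34/0.217 = 1766.5 kg/min and vapour = 614.45 kg/min.
The evaporator receives (1−α)·2381 of feed at 0.839 water and removes 0.836 of that water:
0.836×0.839×(1−α)×2381 = 614.45
(1−α) = 614.45/1670 = 0.3679;  α = 0.6321.
Bypass flow = 0.6321×2381 = 1505 kg/min.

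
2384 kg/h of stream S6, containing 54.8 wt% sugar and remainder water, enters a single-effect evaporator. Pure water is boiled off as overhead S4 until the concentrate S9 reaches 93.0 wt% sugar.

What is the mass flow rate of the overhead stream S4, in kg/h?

sugar is conserved: 2384×0.548 = 1306.4 kg/h all reports to the concentrate.
Concentrate = 1306.4/(target fraction) = 1404.8 kg/h.
Overhead = 2384 − 1404.8 = 979.23 kg/h.

979.2 kg/h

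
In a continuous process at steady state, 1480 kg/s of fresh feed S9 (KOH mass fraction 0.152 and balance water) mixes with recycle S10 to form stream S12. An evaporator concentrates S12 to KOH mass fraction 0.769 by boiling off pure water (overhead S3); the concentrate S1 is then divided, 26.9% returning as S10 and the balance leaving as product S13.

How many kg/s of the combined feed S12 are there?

Overall KOH balance (none leaves overhead): KOH in fresh feed = KOH in product, i.e. 1480×0.152 = (1−0.269)·S1·0.769.
S1 = 224.96/(0.769×0.731) = 400.19 kg/s.
Recycle S10 = 0.269×400.19 = 107.65 kg/s.
Combined feed S12 = 1480 + 107.65 = 1587.6 kg/s.

1588 kg/s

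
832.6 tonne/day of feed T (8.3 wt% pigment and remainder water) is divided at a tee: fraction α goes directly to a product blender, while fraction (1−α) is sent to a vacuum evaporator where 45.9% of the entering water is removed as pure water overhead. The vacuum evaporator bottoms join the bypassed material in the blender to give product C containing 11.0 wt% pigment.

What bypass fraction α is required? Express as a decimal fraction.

All 832.6×0.083 = 69.106 tonne/day of pigment reaches C, so C = 69.106/0.110 = 628.23 tonne/day and vapour = 204.37 tonne/day.
The evaporator receives (1−α)·832.6 of feed at 0.917 water and removes 0.459 of that water:
0.459×0.917×(1−α)×832.6 = 204.37
(1−α) = 204.37/350.44 = 0.5832;  α = 0.4168.

0.417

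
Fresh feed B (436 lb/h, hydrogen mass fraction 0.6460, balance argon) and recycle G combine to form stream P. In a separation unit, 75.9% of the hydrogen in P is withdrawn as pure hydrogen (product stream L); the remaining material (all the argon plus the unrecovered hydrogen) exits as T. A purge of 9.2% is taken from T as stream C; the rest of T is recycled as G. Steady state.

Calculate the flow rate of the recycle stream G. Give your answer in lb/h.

argon enters only via B and leaves only via the purge: 436×0.354 = 0.092×(argon in T), and the separation unit passes all argon, so argon in P = argon in T = 1677.7 lb/h.
hydrogen in P: m_A = 436×0.646 + (1−0.092)·(1−0.759)·m_A, so m_A = 281.66/0.7812 = 360.56 lb/h.
T = (1−0.759)×360.56 + 1677.7 = 1764.5 lb/h.
Recycle G = (1−0.092)×1764.5 = 1602.2 lb/h.

1602 lb/h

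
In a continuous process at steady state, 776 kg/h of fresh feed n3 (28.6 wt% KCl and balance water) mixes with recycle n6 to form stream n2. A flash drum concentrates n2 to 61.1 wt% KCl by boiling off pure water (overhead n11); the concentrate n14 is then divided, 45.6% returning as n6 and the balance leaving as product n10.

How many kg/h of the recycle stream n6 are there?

304.5 kg/h

Overall KCl balance (none leaves overhead): KCl in fresh feed = KCl in product, i.e. 776×0.286 = (1−0.456)·n14·0.611.
n14 = 221.94/(0.611×0.544) = 667.71 kg/h.
Recycle n6 = 0.456×667.71 = 304.48 kg/h.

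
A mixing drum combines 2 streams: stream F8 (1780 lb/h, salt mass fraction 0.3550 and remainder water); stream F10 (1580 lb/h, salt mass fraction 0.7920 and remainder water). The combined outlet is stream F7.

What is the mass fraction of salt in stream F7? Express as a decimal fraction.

0.5605

Total flow out = 1780 + 1580 = 3360 lb/h.
salt in = 1780×0.355 + 1580×0.792 = 1883.3 lb/h.
salt mass fraction in F7 = 1883.3/3360 = 0.5605.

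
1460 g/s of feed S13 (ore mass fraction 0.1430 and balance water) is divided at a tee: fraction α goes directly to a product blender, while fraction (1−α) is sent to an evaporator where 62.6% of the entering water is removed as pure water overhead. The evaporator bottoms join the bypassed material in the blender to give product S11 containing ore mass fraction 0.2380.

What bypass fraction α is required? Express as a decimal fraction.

0.256

All 1460×0.143 = 208.78 g/s of ore reaches S11, so S11 = 208.78/0.238 = 877.23 g/s and vapour = 582.77 g/s.
The evaporator receives (1−α)·1460 of feed at 0.857 water and removes 0.626 of that water:
0.626×0.857×(1−α)×1460 = 582.77
(1−α) = 582.77/783.26 = 0.7440;  α = 0.2560.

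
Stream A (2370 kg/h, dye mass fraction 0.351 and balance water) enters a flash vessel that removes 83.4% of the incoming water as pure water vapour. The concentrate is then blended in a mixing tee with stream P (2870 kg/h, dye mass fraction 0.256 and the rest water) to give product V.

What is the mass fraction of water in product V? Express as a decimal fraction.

0.604

Vapour removed = 0.834×0.649×2370 = 1282.8 kg/h; concentrate = 1087.2 kg/h.
water reaching the mixer = 255.33 (from concentrate) + 2870×0.744 = 2390.6 kg/h.
Product flow = 1087.2 + 2870 = 3957.2 kg/h; water fraction = 0.604.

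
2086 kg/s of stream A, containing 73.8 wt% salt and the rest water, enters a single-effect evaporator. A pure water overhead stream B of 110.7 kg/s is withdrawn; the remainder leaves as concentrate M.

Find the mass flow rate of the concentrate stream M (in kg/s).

Concentrate = 2086 − 110.7 = 1975.3 kg/s.

1975 kg/s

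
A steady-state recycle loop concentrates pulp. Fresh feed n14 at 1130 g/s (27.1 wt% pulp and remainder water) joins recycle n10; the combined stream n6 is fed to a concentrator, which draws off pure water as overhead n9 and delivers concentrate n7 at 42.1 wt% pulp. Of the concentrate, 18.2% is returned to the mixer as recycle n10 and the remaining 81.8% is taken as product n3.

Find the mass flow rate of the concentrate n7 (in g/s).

889.2 g/s

Overall pulp balance (none leaves overhead): pulp in fresh feed = pulp in product, i.e. 1130×0.271 = (1−0.182)·n7·0.421.
n7 = 306.23/(0.421×0.818) = 889.23 g/s.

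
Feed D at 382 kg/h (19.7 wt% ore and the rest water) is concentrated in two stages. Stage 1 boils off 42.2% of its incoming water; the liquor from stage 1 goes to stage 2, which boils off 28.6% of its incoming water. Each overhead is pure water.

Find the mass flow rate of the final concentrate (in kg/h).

201.8 kg/h

water in feed = 382×0.803 = 306.75 kg/h.
After stage 1: water left = (1−0.422)×306.75 = 177.3; stream total = 252.55 kg/h.
After stage 2: water left = (1−0.286)×177.3 = 126.59; final concentrate = 201.85 kg/h.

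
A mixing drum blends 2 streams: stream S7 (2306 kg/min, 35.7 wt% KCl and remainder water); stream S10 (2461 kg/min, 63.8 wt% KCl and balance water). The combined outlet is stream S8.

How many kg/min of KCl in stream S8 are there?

KCl out = KCl in = 2306×0.357 + 2461×0.638 = 2393.4 kg/min.

2393 kg/min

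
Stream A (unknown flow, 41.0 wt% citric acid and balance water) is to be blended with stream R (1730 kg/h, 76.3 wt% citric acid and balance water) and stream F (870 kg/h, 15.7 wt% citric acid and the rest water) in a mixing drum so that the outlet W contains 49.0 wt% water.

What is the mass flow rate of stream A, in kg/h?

1306 kg/h

Let A be the unknown flow. Total out = 2600 + A.
water balance: 1143.4 + 0.590·A = 0.490·(2600 + A)
(0.590 − 0.490)·A = 0.490×2600 − 1143.4 = 130.58
A = 130.58 / 0.100 = 1305.8 kg/h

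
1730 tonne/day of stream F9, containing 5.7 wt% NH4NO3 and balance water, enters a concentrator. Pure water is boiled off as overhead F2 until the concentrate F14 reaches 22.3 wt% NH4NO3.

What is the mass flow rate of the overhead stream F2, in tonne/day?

1288 tonne/day

NH4NO3 is conserved: 1730×0.057 = 98.61 tonne/day all reports to the concentrate.
Concentrate = 98.61/(target fraction) = 442.2 tonne/day.
Overhead = 1730 − 442.2 = 1287.8 tonne/day.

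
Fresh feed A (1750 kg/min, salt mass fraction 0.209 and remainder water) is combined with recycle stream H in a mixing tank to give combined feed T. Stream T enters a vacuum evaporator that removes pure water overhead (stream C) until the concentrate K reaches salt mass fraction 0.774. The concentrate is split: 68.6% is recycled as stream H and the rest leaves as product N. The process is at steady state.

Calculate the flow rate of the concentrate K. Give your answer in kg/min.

Overall salt balance (none leaves overhead): salt in fresh feed = salt in product, i.e. 1750×0.209 = (1−0.686)·K·0.774.
K = 365.75/(0.774×0.314) = 1504.9 kg/min.

1505 kg/min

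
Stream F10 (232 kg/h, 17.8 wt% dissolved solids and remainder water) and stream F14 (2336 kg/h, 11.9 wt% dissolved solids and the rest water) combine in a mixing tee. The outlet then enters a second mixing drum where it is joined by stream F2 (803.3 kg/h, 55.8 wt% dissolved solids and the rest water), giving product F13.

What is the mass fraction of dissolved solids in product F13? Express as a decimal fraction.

0.2277

Overall, product flow = 3371.3 kg/h.
dissolved solids in = 232×0.178 + 2336×0.119 + 803.3×0.558 = 767.52 kg/h.
dissolved solids fraction in F13 = 0.2277.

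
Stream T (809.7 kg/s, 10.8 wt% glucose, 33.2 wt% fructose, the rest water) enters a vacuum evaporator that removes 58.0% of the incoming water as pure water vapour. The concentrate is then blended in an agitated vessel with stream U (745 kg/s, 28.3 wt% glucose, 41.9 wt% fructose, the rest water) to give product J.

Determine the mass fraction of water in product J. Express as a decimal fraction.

0.3193

Vapour removed = 0.580×0.560×809.7 = 262.99 kg/s; concentrate = 546.71 kg/s.
water reaching the mixer = 190.44 (from concentrate) + 745×0.298 = 412.45 kg/s.
Product flow = 546.71 + 745 = 1291.7 kg/s; water fraction = 0.3193.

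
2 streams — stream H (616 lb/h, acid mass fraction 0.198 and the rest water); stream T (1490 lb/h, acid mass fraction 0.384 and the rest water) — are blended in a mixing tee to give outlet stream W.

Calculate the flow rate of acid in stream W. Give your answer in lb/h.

694.1 lb/h

acid out = acid in = 616×0.198 + 1490×0.384 = 694.13 lb/h.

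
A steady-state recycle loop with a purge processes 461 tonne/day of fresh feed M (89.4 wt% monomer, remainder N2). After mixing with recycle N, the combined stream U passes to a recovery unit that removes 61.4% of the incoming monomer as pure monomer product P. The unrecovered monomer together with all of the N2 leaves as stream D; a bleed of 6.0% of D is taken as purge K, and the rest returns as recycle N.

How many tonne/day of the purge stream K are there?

N2 enters only via M and leaves only via the purge: 461×0.106 = 0.060×(N2 in D), and the recovery unit passes all N2, so N2 in U = N2 in D = 814.43 tonne/day.
monomer in U: m_A = 461×0.894 + (1−0.060)·(1−0.614)·m_A, so m_A = 412.13/0.6372 = 646.83 tonne/day.
D = (1−0.614)×646.83 + 814.43 = 1064.1 tonne/day.
Purge K = 0.060×1064.1 = 63.847 tonne/day.

63.85 tonne/day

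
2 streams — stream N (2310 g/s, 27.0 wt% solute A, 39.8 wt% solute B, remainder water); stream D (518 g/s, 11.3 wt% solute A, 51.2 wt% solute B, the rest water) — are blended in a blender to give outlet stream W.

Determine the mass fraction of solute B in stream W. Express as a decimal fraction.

Total flow out = 2310 + 518 = 2828 g/s.
solute B in = 2310×0.398 + 518×0.512 = 1184.6 g/s.
solute B mass fraction in W = 1184.6/2828 = 0.419.

0.419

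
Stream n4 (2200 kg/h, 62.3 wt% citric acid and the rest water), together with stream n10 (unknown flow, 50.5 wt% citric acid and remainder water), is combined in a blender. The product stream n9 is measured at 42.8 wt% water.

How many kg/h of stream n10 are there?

1675 kg/h

Let n10 be the unknown flow. Total out = 2200 + n10.
water balance: 829.4 + 0.495·n10 = 0.428·(2200 + n10)
(0.495 − 0.428)·n10 = 0.428×2200 − 829.4 = 112.2
n10 = 112.2 / 0.067 = 1674.6 kg/h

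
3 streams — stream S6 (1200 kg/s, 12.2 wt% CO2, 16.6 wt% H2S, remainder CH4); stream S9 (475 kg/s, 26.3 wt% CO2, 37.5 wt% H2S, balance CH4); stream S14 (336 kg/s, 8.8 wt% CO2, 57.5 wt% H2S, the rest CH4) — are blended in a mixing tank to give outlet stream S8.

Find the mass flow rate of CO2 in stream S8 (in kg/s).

CO2 out = CO2 in = 1200×0.122 + 475×0.263 + 336×0.088 = 300.89 kg/s.

300.9 kg/s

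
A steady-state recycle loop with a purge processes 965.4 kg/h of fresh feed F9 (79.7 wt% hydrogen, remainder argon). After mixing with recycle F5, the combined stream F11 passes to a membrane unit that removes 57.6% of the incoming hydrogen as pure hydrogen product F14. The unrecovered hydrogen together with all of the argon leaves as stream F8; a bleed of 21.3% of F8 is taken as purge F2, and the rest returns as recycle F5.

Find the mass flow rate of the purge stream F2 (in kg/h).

argon enters only via F9 and leaves only via the purge: 965.4×0.203 = 0.213×(argon in F8), and the membrane unit passes all argon, so argon in F11 = argon in F8 = 920.08 kg/h.
hydrogen in F11: m_A = 965.4×0.797 + (1−0.213)·(1−0.576)·m_A, so m_A = 769.42/0.6663 = 1154.8 kg/h.
F8 = (1−0.576)×1154.8 + 920.08 = 1409.7 kg/h.
Purge F2 = 0.213×1409.7 = 300.26 kg/h.

300.3 kg/h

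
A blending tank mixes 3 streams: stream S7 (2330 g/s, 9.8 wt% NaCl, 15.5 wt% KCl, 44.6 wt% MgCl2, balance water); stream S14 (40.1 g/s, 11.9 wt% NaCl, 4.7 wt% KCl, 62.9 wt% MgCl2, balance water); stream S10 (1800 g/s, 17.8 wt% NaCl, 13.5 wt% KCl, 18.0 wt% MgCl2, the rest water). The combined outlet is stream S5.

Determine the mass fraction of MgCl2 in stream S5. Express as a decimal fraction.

Total flow out = 2330 + 40.1 + 1800 = 4170.1 g/s.
MgCl2 in = 2330×0.446 + 40.1×0.629 + 1800×0.180 = 1388.4 g/s.
MgCl2 mass fraction in S5 = 1388.4/4170.1 = 0.333.

0.333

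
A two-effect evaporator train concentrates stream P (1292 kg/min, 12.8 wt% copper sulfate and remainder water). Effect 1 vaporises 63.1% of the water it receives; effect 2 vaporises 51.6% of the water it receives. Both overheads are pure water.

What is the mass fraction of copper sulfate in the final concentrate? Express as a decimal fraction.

0.4511

water in feed = 1292×0.872 = 1126.6 kg/min.
After stage 1: water left = (1−0.631)×1126.6 = 415.72; stream total = 581.1 kg/min.
After stage 2: water left = (1−0.516)×415.72 = 201.21; final concentrate = 366.59 kg/min.
copper sulfate fraction = 165.38/366.59 = 0.4511.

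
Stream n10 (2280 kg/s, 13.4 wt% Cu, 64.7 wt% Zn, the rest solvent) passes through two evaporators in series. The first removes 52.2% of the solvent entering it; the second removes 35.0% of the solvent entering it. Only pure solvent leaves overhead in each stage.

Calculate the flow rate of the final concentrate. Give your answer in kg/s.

solvent in feed = 2280×0.219 = 499.32 kg/s.
After stage 1: solvent left = (1−0.522)×499.32 = 238.67; stream total = 2019.4 kg/s.
After stage 2: solvent left = (1−0.350)×238.67 = 155.14; final concentrate = 1935.8 kg/s.

1936 kg/s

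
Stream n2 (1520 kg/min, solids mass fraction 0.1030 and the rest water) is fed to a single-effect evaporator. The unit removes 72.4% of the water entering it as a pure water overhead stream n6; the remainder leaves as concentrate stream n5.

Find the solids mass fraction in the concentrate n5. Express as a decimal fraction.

0.2938

solids is not removed: 1520×0.103 = 156.56 kg/min of solids enters n5.
water entering = 1520×0.897 = 1363.4 kg/min; overhead removed = 0.724×1363.4 = 987.13 kg/min.
Concentrate = 1520 − 987.13 = 532.87 kg/min.
Mass fraction = 156.56/532.87 = 0.2938.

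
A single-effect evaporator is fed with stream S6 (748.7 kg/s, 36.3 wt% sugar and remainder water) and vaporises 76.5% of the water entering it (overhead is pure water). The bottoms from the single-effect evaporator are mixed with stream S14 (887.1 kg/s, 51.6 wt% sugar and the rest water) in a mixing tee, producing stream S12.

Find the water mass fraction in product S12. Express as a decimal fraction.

0.426

Vapour removed = 0.765×0.637×748.7 = 364.85 kg/s; concentrate = 383.85 kg/s.
water reaching the mixer = 112.08 (from concentrate) + 887.1×0.484 = 541.43 kg/s.
Product flow = 383.85 + 887.1 = 1271 kg/s; water fraction = 0.426.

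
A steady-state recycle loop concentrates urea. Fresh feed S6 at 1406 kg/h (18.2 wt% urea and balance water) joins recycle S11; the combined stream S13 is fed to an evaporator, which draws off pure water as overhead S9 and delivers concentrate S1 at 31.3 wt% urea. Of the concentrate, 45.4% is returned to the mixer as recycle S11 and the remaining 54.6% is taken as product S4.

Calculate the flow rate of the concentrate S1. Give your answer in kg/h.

1497 kg/h

Overall urea balance (none leaves overhead): urea in fresh feed = urea in product, i.e. 1406×0.182 = (1−0.454)·S1·0.313.
S1 = 255.89/(0.313×0.546) = 1497.3 kg/h.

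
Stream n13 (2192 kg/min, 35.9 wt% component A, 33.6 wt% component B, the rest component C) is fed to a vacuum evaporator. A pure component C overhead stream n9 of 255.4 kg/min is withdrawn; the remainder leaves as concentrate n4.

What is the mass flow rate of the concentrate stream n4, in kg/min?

Concentrate = 2192 − 255.4 = 1936.6 kg/min.

1937 kg/min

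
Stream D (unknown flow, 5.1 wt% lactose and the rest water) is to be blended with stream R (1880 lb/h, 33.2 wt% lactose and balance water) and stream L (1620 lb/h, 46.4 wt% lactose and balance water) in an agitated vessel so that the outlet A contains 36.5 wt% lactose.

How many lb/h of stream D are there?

Let D be the unknown flow. Total out = 3500 + D.
lactose balance: 1375.8 + 0.051·D = 0.365·(3500 + D)
(0.051 − 0.365)·D = 0.365×3500 − 1375.8 = -98.34
D = -98.34 / -0.314 = 313.18 lb/h

313.2 lb/h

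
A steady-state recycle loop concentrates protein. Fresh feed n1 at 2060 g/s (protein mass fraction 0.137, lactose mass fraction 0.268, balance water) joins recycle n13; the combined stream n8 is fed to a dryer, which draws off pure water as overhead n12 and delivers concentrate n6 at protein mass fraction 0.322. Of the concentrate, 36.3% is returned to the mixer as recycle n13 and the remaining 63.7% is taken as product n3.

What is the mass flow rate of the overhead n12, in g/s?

Overall protein balance (none leaves overhead): protein in fresh feed = protein in product, i.e. 2060×0.137 = (1−0.363)·n6·0.322.
n6 = 282.22/(0.322×0.637) = 1375.9 g/s.
Recycle n13 = 0.363×1375.9 = 499.46 g/s.
Combined feed n8 = 2060 + 499.46 = 2559.5 g/s.
Overhead n12 = n8 − n6 = 2559.5 − 1375.9 = 1183.5 g/s.

1184 g/s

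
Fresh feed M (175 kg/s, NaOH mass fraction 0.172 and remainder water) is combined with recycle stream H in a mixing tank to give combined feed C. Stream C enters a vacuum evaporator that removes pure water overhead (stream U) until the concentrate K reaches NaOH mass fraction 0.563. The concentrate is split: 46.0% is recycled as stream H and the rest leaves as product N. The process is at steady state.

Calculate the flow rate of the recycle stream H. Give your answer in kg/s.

Overall NaOH balance (none leaves overhead): NaOH in fresh feed = NaOH in product, i.e. 175×0.172 = (1−0.460)·K·0.563.
K = 30.1/(0.563×0.540) = 99.007 kg/s.
Recycle H = 0.460×99.007 = 45.543 kg/s.

45.54 kg/s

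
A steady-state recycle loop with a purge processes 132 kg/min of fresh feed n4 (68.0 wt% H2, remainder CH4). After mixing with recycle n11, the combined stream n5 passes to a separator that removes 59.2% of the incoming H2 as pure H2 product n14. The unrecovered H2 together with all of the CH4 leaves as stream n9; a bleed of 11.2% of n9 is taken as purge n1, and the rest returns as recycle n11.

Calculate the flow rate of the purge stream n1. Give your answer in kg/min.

48.67 kg/min

CH4 enters only via n4 and leaves only via the purge: 132×0.320 = 0.112×(CH4 in n9), and the separator passes all CH4, so CH4 in n5 = CH4 in n9 = 377.14 kg/min.
H2 in n5: m_A = 132×0.680 + (1−0.112)·(1−0.592)·m_A, so m_A = 89.76/0.6377 = 140.76 kg/min.
n9 = (1−0.592)×140.76 + 377.14 = 434.57 kg/min.
Purge n1 = 0.112×434.57 = 48.672 kg/min.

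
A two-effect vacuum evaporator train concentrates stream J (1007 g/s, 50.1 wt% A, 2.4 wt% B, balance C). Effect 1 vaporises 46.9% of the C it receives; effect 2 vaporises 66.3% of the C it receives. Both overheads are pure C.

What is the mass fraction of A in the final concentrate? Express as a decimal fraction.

C in feed = 1007×0.475 = 478.32 g/s.
After stage 1: C left = (1−0.469)×478.32 = 253.99; stream total = 782.67 g/s.
After stage 2: C left = (1−0.663)×253.99 = 85.595; final concentrate = 614.27 g/s.
A fraction = 504.51/614.27 = 0.8213.

0.8213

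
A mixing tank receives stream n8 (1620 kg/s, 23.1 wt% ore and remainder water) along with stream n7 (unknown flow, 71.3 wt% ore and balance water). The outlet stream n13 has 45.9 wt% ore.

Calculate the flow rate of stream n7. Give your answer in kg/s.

Let n7 be the unknown flow. Total out = 1620 + n7.
ore balance: 374.22 + 0.713·n7 = 0.459·(1620 + n7)
(0.713 − 0.459)·n7 = 0.459×1620 − 374.22 = 369.36
n7 = 369.36 / 0.254 = 1454.2 kg/s

1454 kg/s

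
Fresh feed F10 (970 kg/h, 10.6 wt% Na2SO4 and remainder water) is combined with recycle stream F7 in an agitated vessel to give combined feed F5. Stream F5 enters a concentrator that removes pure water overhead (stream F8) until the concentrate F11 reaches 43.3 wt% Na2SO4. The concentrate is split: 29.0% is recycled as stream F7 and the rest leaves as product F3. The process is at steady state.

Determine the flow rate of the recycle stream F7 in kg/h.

96.99 kg/h

Overall Na2SO4 balance (none leaves overhead): Na2SO4 in fresh feed = Na2SO4 in product, i.e. 970×0.106 = (1−0.290)·F11·0.433.
F11 = 102.82/(0.433×0.710) = 334.45 kg/h.
Recycle F7 = 0.290×334.45 = 96.991 kg/h.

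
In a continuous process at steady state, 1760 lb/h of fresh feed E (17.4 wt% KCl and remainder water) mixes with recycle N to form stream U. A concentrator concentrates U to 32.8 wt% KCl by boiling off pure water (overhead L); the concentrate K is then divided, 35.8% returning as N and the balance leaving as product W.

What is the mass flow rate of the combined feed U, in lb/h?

2281 lb/h

Overall KCl balance (none leaves overhead): KCl in fresh feed = KCl in product, i.e. 1760×0.174 = (1−0.358)·K·0.328.
K = 306.24/(0.328×0.642) = 1454.3 lb/h.
Recycle N = 0.358×1454.3 = 520.64 lb/h.
Combined feed U = 1760 + 520.64 = 2280.6 lb/h.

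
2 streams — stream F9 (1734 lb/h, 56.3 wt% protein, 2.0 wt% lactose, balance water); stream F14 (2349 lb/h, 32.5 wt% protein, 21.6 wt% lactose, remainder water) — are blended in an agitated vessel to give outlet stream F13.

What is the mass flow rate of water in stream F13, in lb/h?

water out = water in = 1734×0.417 + 2349×0.459 = 1801.3 lb/h.

1801 lb/h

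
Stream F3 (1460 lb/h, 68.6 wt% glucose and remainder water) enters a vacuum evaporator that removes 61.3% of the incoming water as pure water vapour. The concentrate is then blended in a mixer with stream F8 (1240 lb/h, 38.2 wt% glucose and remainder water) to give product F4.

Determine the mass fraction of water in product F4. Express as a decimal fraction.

Vapour removed = 0.613×0.314×1460 = 281.02 lb/h; concentrate = 1179 lb/h.
water reaching the mixer = 177.42 (from concentrate) + 1240×0.618 = 943.74 lb/h.
Product flow = 1179 + 1240 = 2419 lb/h; water fraction = 0.390.

0.390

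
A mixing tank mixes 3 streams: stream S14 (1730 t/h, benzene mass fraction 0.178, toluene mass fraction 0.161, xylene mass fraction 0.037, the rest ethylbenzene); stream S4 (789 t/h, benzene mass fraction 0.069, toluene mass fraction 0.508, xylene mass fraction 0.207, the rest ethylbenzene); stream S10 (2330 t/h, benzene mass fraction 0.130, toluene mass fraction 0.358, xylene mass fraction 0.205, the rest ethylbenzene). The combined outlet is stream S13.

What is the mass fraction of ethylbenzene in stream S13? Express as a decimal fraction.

0.405

Total flow out = 1730 + 789 + 2330 = 4849 t/h.
ethylbenzene in = 1730×0.624 + 789×0.216 + 2330×0.307 = 1965.3 t/h.
ethylbenzene mass fraction in S13 = 1965.3/4849 = 0.405.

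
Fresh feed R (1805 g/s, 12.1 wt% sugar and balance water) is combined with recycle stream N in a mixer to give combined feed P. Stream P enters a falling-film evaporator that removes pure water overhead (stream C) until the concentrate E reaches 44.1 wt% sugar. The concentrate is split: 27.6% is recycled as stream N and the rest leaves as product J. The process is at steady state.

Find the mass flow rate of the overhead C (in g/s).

Overall sugar balance (none leaves overhead): sugar in fresh feed = sugar in product, i.e. 1805×0.121 = (1−0.276)·E·0.441.
E = 218.41/(0.441×0.724) = 684.05 g/s.
Recycle N = 0.276×684.05 = 188.8 g/s.
Combined feed P = 1805 + 188.8 = 1993.8 g/s.
Overhead C = P − E = 1993.8 − 684.05 = 1309.8 g/s.

1310 g/s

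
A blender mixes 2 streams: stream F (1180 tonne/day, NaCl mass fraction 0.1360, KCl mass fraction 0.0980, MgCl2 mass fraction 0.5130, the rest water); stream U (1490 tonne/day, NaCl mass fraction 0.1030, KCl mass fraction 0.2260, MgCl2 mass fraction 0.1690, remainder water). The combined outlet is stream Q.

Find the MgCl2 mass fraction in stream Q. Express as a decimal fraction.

0.3210

Total flow out = 1180 + 1490 = 2670 tonne/day.
MgCl2 in = 1180×0.513 + 1490×0.169 = 857.15 tonne/day.
MgCl2 mass fraction in Q = 857.15/2670 = 0.3210.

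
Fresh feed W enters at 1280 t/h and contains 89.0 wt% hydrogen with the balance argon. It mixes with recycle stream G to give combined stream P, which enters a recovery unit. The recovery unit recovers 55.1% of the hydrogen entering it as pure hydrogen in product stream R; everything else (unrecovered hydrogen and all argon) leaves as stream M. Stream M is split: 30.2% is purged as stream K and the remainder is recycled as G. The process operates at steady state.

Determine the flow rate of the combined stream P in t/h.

2125 t/h

argon enters only via W and leaves only via the purge: 1280×0.110 = 0.302×(argon in M), and the recovery unit passes all argon, so argon in P = argon in M = 466.23 t/h.
hydrogen in P: m_A = 1280×0.890 + (1−0.302)·(1−0.551)·m_A, so m_A = 1139.2/0.6866 = 1659.2 t/h.
P = 1659.2 + 466.23 = 2125.4 t/h.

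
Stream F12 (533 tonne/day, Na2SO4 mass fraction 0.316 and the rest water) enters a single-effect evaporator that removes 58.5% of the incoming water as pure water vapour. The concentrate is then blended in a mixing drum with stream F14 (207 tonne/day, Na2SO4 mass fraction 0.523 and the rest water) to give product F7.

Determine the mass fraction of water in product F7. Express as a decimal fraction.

0.475

Vapour removed = 0.585×0.684×533 = 213.27 tonne/day; concentrate = 319.73 tonne/day.
water reaching the mixer = 151.3 (from concentrate) + 207×0.477 = 250.04 tonne/day.
Product flow = 319.73 + 207 = 526.73 tonne/day; water fraction = 0.475.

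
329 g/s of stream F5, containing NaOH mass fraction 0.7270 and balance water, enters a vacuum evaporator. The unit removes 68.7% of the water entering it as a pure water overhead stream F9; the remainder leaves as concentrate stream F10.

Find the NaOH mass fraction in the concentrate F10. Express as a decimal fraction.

NaOH is not removed: 329×0.727 = 239.18 g/s of NaOH enters F10.
water entering = 329×0.273 = 89.817 g/s; overhead removed = 0.687×89.817 = 61.704 g/s.
Concentrate = 329 − 61.704 = 267.3 g/s.
Mass fraction = 239.18/267.3 = 0.8948.

0.8948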